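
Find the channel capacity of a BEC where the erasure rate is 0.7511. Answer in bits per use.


C = 1 - epsilon = 1 - 0.7511 = 0.2489

0.2489 bits


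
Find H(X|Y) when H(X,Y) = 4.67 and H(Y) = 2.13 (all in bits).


H(X|Y) = H(X,Y) - H(Y) = 4.67 - 2.13 = 2.54

2.54 bits


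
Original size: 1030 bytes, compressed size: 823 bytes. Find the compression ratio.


Ratio = original / compressed = 1030 / 823 = 1.2515

1.2515


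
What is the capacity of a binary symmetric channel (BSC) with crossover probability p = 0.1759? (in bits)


H(p) = -p*log2(p) - (1-p)*log2(1-p) = -0.1759*log2(0.1759) - 0.8241*log2(0.8241) = 0.441012 + 0.230013 = 0.671. C = 1 - H(p) = 1 - 0.671 = 0.329

0.329 bits


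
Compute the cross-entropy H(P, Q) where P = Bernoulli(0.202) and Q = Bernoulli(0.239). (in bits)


H(P,Q) = -p*log2(q) - (1-p)*log2(1-q). -0.202*log2(0.239) = 0.417113; -0.798*log2(0.761) = 0.314437. H(P,Q) = 0.417113 + 0.314437 = 0.7316

0.7316 bits


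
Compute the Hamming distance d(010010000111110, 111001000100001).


Count differing positions: ^ . ^ . ^ ^ . . . . ^ ^ ^ ^ ^ = 9 differences

9


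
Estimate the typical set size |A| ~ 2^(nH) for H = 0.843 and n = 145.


log2|A_typical| = nH = 145 * 0.843 = 122.235, so |A_typical| ~ 2^122.235 = 6.258e+36

6.258e+36


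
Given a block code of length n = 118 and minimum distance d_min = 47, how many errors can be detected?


Detection capability = d_min - 1 = 47 - 1 = 46

46 errors


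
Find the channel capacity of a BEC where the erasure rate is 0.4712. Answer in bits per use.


C = 1 - epsilon = 1 - 0.4712 = 0.5288

0.5288 bits


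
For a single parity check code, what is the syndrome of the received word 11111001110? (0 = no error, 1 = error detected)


Syndrome = XOR of all bits = 1 XOR 1 XOR 1 XOR 1 XOR 1 XOR 0 XOR 0 XOR 1 XOR 1 XOR 1 XOR 0 = 0

0


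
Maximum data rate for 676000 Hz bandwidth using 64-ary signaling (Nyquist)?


Rate = 2 * B * log2(M) = 2 * 676000 * 6.0 = 8112000.0

8112000.0 bps


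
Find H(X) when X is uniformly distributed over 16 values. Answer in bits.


H = log2(n) = log2(16) = 4.0

4.0 bits


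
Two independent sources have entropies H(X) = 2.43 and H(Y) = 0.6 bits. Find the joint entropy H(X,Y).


For independent variables, H(X,Y) = H(X) + H(Y) = 2.43 + 0.6 = 3.03

3.03 bits


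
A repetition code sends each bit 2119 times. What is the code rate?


Rate = k/n = 1/2119

1/2119


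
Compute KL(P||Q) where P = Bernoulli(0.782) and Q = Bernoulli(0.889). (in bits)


KL = p*log2(p/q) + (1-p)*log2((1-p)/(1-q)) = 0.782*log2(0.782/0.889) + 0.218*log2(0.218/0.111) = 0.0676

0.0676 bits


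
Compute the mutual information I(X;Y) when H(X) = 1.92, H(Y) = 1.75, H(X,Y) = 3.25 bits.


I(X;Y) = H(X) + H(Y) - H(X,Y) = 1.92 + 1.75 - 3.25 = 0.42

0.42 bits


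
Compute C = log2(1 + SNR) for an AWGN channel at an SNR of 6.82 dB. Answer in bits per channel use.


SNR_linear = 10^(6.82/10) = 4.8084; C = log2(1 + SNR_linear) = log2(1 + 4.8084) = 2.5381

2.5381 bits/channel use


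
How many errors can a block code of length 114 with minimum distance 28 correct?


Correction capability = floor((d-1)/2) = floor((28-1)/2) = 13

13 errors


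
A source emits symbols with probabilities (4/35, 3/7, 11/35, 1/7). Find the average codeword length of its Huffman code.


Huffman construction (repeatedly merge the two least-probable nodes; each merge adds 1 bit to every symbol beneath it): 4/35 + 1/7 = 9/35; 9/35 + 11/35 = 4/7; 3/7 + 4/7 = 1. Resulting codeword lengths (in the order the probabilities were given): (3, 1, 2, 3). L_avg = sum(p_i * l_i) = 4/35*3 + 3/7*1 + 11/35*2 + 1/7*3 = 64/35 = 1.8286

1.8286 bits


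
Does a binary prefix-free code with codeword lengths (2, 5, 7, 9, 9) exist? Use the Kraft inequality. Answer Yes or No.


Kraft sum = sum(2^(-l_i)) = 0.293, need <= 1. Result: satisfied (a binary prefix-free code with these lengths exists)

Yes


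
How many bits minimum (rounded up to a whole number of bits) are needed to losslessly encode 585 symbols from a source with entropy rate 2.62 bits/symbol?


Minimum bits >= n * H = 585 * 2.62 = 1532.7, rounded up to a whole number of bits = 1533

1533 bits


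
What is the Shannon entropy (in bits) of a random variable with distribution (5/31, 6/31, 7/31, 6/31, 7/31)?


H = -sum(p_i * log2(p_i)). Terms: -(5/31)*log2(5/31) = 0.424559; -(6/31)*log2(6/31) = 0.458561; -(7/31)*log2(7/31) = 0.484771; -(6/31)*log2(6/31) = 0.458561; -(7/31)*log2(7/31) = 0.484771. H = 0.424559 + 0.458561 + 0.484771 + 0.458561 + 0.484771 = 2.3112

2.3112 bits


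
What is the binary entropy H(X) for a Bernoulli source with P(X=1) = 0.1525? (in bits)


H = -p*log2(p) - (1-p)*log2(1-p). -0.1525*log2(0.1525) = 0.413751; -0.8475*log2(0.8475) = 0.202311. H = 0.413751 + 0.202311 = 0.6161

0.6161 bits


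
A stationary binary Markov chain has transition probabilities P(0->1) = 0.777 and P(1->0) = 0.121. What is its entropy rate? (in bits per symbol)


Stationary distribution: pi_0 = p10/(p01+p10) = 0.1347, pi_1 = 0.8653. Entropy rate H' = pi_0*H(p01) + pi_1*H(p10) = 0.1347*0.7656 + 0.8653*0.5322 = 0.5637

0.5637 bits/symbol


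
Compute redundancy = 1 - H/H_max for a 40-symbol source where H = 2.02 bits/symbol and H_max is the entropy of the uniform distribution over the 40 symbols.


H_max = log2(K) = log2(40) = 5.3219 bits/symbol. Redundancy = 1 - H/H_max = 1 - 2.02/5.3219 = 1 - 0.3796 = 0.6204

0.6204


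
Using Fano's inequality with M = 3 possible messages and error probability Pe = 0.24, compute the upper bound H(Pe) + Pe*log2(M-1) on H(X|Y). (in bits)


H(Pe) = -Pe*log2(Pe) - (1-Pe)*log2(1-Pe) = -0.24*log2(0.24) - 0.76*log2(0.76) = 0.494134 + 0.300906 = 0.795. Pe*log2(M-1) = 0.24*log2(2) = 0.240000. Bound = H(Pe) + Pe*log2(M-1) = 0.494134 + 0.300906 + 0.240000 = 1.035

1.035 bits


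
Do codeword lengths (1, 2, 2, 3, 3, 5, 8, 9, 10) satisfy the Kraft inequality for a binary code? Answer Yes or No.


Kraft sum = sum(2^(-l_i)) = 1.2881, need <= 1. Result: violated (a binary prefix-free code with these lengths cannot exist)

No


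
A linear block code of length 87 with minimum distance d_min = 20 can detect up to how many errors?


Detection capability = d_min - 1 = 20 - 1 = 19

19 errors


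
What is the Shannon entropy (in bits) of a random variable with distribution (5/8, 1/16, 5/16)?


H = -sum(p_i * log2(p_i)). Terms: -(5/8)*log2(5/8) = 0.423795; -(1/16)*log2(1/16) = 0.250000; -(5/16)*log2(5/16) = 0.524397. H = 0.423795 + 0.250000 + 0.524397 = 1.1982

1.1982 bits


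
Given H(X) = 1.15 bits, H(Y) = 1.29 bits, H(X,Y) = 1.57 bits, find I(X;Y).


I(X;Y) = H(X) + H(Y) - H(X,Y) = 1.15 + 1.29 - 1.57 = 0.87

0.87 bits


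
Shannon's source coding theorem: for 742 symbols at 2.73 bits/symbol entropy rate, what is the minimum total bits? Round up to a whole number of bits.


Minimum bits >= n * H = 742 * 2.73 = 2025.66, rounded up to a whole number of bits = 2026

2026 bits


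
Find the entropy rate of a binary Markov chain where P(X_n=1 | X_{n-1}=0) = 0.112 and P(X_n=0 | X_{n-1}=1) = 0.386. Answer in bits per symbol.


Stationary distribution: pi_0 = p10/(p01+p10) = 0.7751, pi_1 = 0.2249. Entropy rate H' = pi_0*H(p01) + pi_1*H(p10) = 0.7751*0.5059 + 0.2249*0.9622 = 0.6085

0.6085 bits/symbol


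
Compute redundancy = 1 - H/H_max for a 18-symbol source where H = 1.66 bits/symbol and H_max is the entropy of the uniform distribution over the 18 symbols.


H_max = log2(K) = log2(18) = 4.1699 bits/symbol. Redundancy = 1 - H/H_max = 1 - 1.66/4.1699 = 1 - 0.3981 = 0.6019

0.6019


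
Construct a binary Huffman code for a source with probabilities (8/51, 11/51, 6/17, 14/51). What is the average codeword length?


Huffman construction (repeatedly merge the two least-probable nodes; each merge adds 1 bit to every symbol beneath it): 8/51 + 11/51 = 19/51; 14/51 + 6/17 = 32/51; 19/51 + 32/51 = 1. Resulting codeword lengths (in the order the probabilities were given): (2, 2, 2, 2). L_avg = sum(p_i * l_i) = 8/51*2 + 11/51*2 + 6/17*2 + 14/51*2 = 2

2.0 bits


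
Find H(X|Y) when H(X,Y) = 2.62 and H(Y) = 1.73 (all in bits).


H(X|Y) = H(X,Y) - H(Y) = 2.62 - 1.73 = 0.89

0.89 bits


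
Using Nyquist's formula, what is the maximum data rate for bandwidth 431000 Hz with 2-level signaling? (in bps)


Rate = 2 * B * log2(M) = 2 * 431000 * 1.0 = 862000.0

862000.0 bps


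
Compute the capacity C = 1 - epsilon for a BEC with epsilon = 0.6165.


C = 1 - epsilon = 1 - 0.6165 = 0.3835

0.3835 bits


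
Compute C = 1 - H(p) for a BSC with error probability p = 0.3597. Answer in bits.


H(p) = -p*log2(p) - (1-p)*log2(1-p) = -0.3597*log2(0.3597) - 0.6403*log2(0.6403) = 0.530606 + 0.411828 = 0.9424. C = 1 - H(p) = 1 - 0.9424 = 0.0576

0.0576 bits


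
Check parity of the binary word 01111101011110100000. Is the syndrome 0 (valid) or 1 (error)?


Syndrome = XOR of all bits = 0 XOR 1 XOR 1 XOR 1 XOR 1 XOR 1 XOR 0 XOR 1 XOR 0 XOR 1 XOR 1 XOR 1 XOR 1 XOR 0 XOR 1 XOR 0 XOR 0 XOR 0 XOR 0 XOR 0 = 1

1


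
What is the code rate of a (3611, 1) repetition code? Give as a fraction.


Rate = k/n = 1/3611

1/3611


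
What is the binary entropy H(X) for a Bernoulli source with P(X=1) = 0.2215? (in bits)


H = -p*log2(p) - (1-p)*log2(1-p). -0.2215*log2(0.2215) = 0.481679; -0.7785*log2(0.7785) = 0.281218. H = 0.481679 + 0.281218 = 0.7629

0.7629 bits


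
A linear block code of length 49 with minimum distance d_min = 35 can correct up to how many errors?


Correction capability = floor((d-1)/2) = floor((35-1)/2) = 17

17 errors


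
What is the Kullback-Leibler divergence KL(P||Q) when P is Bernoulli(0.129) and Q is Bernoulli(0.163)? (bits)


KL = p*log2(p/q) + (1-p)*log2((1-p)/(1-q)) = 0.129*log2(0.129/0.163) + 0.871*log2(0.871/0.837) = 0.0065

0.0065 bits


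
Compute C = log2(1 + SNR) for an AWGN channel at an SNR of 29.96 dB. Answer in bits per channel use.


SNR_linear = 10^(29.96/10) = 990.8319; C = log2(1 + SNR_linear) = log2(1 + 990.8319) = 9.954

9.954 bits/channel use


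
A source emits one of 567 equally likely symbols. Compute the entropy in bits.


H = log2(n) = log2(567) = 9.1472

9.1472 bits


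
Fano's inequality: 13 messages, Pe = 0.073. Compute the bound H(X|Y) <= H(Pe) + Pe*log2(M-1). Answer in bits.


H(Pe) = -Pe*log2(Pe) - (1-Pe)*log2(1-Pe) = -0.073*log2(0.073) - 0.927*log2(0.927) = 0.275645 + 0.101376 = 0.377. Pe*log2(M-1) = 0.073*log2(12) = 0.261702. Bound = H(Pe) + Pe*log2(M-1) = 0.275645 + 0.101376 + 0.261702 = 0.6387

0.6387 bits


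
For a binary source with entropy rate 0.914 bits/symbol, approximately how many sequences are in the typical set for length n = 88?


log2|A_typical| = nH = 88 * 0.914 = 80.432, so |A_typical| ~ 2^80.432 = 1.631e+24

1.631e+24


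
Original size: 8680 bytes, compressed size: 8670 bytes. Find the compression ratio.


Ratio = original / compressed = 8680 / 8670 = 1.0012

1.0012


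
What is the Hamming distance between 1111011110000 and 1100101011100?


Count differing positions: . . ^ ^ ^ ^ . ^ . ^ ^ . . = 7 differences

7


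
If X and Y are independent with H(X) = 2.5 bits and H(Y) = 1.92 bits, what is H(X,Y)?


For independent variables, H(X,Y) = H(X) + H(Y) = 2.5 + 1.92 = 4.42

4.42 bits


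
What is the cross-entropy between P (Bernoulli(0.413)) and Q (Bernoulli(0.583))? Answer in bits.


H(P,Q) = -p*log2(q) - (1-p)*log2(1-q). -0.413*log2(0.583) = 0.321493; -0.587*log2(0.417) = 0.740724. H(P,Q) = 0.321493 + 0.740724 = 1.0622

1.0622 bits


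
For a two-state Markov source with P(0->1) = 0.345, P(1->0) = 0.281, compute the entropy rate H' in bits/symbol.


Stationary distribution: pi_0 = p10/(p01+p10) = 0.4489, pi_1 = 0.5511. Entropy rate H' = pi_0*H(p01) + pi_1*H(p10) = 0.4489*0.9295 + 0.5511*0.8568 = 0.8894

0.8894 bits/symbol


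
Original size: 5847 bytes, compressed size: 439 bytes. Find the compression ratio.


Ratio = original / compressed = 5847 / 439 = 13.3189

13.3189


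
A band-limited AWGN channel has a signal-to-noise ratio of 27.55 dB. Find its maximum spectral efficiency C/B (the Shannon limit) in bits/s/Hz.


SNR_linear = 10^(27.55/10) = 568.8529; C/B = log2(1 + SNR_linear) = log2(1 + 568.8529) = 9.1544

9.1544 bits/s/Hz


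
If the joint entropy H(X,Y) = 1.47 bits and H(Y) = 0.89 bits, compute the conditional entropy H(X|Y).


H(X|Y) = H(X,Y) - H(Y) = 1.47 - 0.89 = 0.58

0.58 bits


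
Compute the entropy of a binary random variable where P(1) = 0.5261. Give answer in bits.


H = -p*log2(p) - (1-p)*log2(1-p). -0.5261*log2(0.5261) = 0.487480; -0.4739*log2(0.4739) = 0.510554. H = 0.487480 + 0.510554 = 0.998

0.998 bits


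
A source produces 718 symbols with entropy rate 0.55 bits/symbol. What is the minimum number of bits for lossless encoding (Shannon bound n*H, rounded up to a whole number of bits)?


Minimum bits >= n * H = 718 * 0.55 = 394.9, rounded up to a whole number of bits = 395

395 bits


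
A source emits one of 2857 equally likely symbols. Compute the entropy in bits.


H = log2(n) = log2(2857) = 11.4803

11.4803 bits


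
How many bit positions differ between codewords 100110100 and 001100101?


Count differing positions: ^ . ^ . ^ . . . ^ = 4 differences

4


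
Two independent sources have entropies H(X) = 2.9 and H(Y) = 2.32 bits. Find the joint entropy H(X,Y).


For independent variables, H(X,Y) = H(X) + H(Y) = 2.9 + 2.32 = 5.22

5.22 bits


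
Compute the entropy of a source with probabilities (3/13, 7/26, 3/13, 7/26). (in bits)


H = -sum(p_i * log2(p_i)). Terms: -(3/13)*log2(3/13) = 0.488187; -(7/26)*log2(7/26) = 0.509677; -(3/13)*log2(3/13) = 0.488187; -(7/26)*log2(7/26) = 0.509677. H = 0.488187 + 0.509677 + 0.488187 + 0.509677 = 1.9957

1.9957 bits


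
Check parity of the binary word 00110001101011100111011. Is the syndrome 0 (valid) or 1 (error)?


Syndrome = XOR of all bits = 0 XOR 0 XOR 1 XOR 1 XOR 0 XOR 0 XOR 0 XOR 1 XOR 1 XOR 0 XOR 1 XOR 0 XOR 1 XOR 1 XOR 1 XOR 0 XOR 0 XOR 1 XOR 1 XOR 1 XOR 0 XOR 1 XOR 1 = 1

1


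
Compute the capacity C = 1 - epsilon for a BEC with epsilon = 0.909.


C = 1 - epsilon = 1 - 0.909 = 0.091

0.091 bits


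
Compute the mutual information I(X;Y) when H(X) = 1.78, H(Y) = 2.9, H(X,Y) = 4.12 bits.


I(X;Y) = H(X) + H(Y) - H(X,Y) = 1.78 + 2.9 - 4.12 = 0.56

0.56 bits


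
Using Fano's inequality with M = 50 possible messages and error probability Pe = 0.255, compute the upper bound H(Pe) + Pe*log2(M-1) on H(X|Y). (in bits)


H(Pe) = -Pe*log2(Pe) - (1-Pe)*log2(1-Pe) = -0.255*log2(0.255) - 0.745*log2(0.745) = 0.502715 + 0.316392 = 0.8191. Pe*log2(M-1) = 0.255*log2(49) = 1.431751. Bound = H(Pe) + Pe*log2(M-1) = 0.502715 + 0.316392 + 1.431751 = 2.2509

2.2509 bits


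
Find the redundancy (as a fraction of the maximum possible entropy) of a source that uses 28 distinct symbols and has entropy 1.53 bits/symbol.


H_max = log2(K) = log2(28) = 4.8074 bits/symbol. Redundancy = 1 - H/H_max = 1 - 1.53/4.8074 = 1 - 0.3183 = 0.6817

0.6817


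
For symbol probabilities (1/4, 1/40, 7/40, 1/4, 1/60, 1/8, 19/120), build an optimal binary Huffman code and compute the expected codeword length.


Huffman construction (repeatedly merge the two least-probable nodes; each merge adds 1 bit to every symbol beneath it): 1/60 + 1/40 = 1/24; 1/24 + 1/8 = 1/6; 19/120 + 1/6 = 13/40; 7/40 + 1/4 = 17/40; 1/4 + 13/40 = 23/40; 17/40 + 23/40 = 1. Resulting codeword lengths (in the order the probabilities were given): (2, 5, 2, 2, 5, 4, 3). L_avg = sum(p_i * l_i) = 1/4*2 + 1/40*5 + 7/40*2 + 1/4*2 + 1/60*5 + 1/8*4 + 19/120*3 = 38/15 = 2.5333

2.5333 bits


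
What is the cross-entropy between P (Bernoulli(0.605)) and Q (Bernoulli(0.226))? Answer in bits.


H(P,Q) = -p*log2(q) - (1-p)*log2(1-q). -0.605*log2(0.226) = 1.298091; -0.395*log2(0.774) = 0.145990. H(P,Q) = 1.298091 + 0.145990 = 1.4441

1.4441 bits


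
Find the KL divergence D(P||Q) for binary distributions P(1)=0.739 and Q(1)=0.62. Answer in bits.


KL = p*log2(p/q) + (1-p)*log2((1-p)/(1-q)) = 0.739*log2(0.739/0.62) + 0.261*log2(0.261/0.38) = 0.0457

0.0457 bits


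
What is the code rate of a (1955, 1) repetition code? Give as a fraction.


Rate = k/n = 1/1955

1/1955


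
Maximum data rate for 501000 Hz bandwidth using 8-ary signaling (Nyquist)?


Rate = 2 * B * log2(M) = 2 * 501000 * 3.0 = 3006000.0

3006000.0 bps


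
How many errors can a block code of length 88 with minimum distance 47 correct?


Correction capability = floor((d-1)/2) = floor((47-1)/2) = 23

23 errors


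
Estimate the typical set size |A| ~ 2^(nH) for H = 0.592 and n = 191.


log2|A_typical| = nH = 191 * 0.592 = 113.072, so |A_typical| ~ 2^113.072 = 1.092e+34

1.092e+34


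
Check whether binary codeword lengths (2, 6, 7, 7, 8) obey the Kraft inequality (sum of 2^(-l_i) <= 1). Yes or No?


Kraft sum = sum(2^(-l_i)) = 0.2852, need <= 1. Result: satisfied (a binary prefix-free code with these lengths exists)

Yes


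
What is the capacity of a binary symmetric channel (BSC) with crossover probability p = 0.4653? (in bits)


H(p) = -p*log2(p) - (1-p)*log2(1-p) = -0.4653*log2(0.4653) - 0.5347*log2(0.5347) = 0.513583 + 0.482940 = 0.9965. C = 1 - H(p) = 1 - 0.9965 = 0.0035

0.0035 bits


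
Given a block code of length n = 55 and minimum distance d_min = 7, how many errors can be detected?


Detection capability = d_min - 1 = 7 - 1 = 6

6 errors


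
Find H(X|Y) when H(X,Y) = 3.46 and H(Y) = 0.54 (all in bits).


H(X|Y) = H(X,Y) - H(Y) = 3.46 - 0.54 = 2.92

2.92 bits


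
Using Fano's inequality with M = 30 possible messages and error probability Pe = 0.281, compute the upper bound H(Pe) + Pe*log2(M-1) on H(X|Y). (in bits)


H(Pe) = -Pe*log2(Pe) - (1-Pe)*log2(1-Pe) = -0.281*log2(0.281) - 0.719*log2(0.719) = 0.514612 + 0.342198 = 0.8568. Pe*log2(M-1) = 0.281*log2(29) = 1.365093. Bound = H(Pe) + Pe*log2(M-1) = 0.514612 + 0.342198 + 1.365093 = 2.2219

2.2219 bits


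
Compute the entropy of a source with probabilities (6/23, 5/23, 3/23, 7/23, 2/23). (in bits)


H = -sum(p_i * log2(p_i)). Terms: -(6/23)*log2(6/23) = 0.505722; -(5/23)*log2(5/23) = 0.478616; -(3/23)*log2(3/23) = 0.383296; -(7/23)*log2(7/23) = 0.522324; -(2/23)*log2(2/23) = 0.306397. H = 0.505722 + 0.478616 + 0.383296 + 0.522324 + 0.306397 = 2.1964

2.1964 bits


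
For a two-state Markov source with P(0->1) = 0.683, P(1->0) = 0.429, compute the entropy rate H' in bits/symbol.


Stationary distribution: pi_0 = p10/(p01+p10) = 0.3858, pi_1 = 0.6142. Entropy rate H' = pi_0*H(p01) + pi_1*H(p10) = 0.3858*0.9011 + 0.6142*0.9854 = 0.9529

0.9529 bits/symbol


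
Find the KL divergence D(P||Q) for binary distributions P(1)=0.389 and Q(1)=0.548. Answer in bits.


KL = p*log2(p/q) + (1-p)*log2((1-p)/(1-q)) = 0.389*log2(0.389/0.548) + 0.611*log2(0.611/0.452) = 0.0734

0.0734 bits


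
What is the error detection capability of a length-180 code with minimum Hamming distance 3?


Detection capability = d_min - 1 = 3 - 1 = 2

2 errors


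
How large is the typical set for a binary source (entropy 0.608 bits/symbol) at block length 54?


log2|A_typical| = nH = 54 * 0.608 = 32.832, so |A_typical| ~ 2^32.832 = 7.646e+09

7.646e+09


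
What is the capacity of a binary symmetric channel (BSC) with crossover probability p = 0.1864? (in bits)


H(p) = -p*log2(p) - (1-p)*log2(1-p) = -0.1864*log2(0.1864) - 0.8136*log2(0.8136) = 0.451745 + 0.242134 = 0.6939. C = 1 - H(p) = 1 - 0.6939 = 0.3061

0.3061 bits


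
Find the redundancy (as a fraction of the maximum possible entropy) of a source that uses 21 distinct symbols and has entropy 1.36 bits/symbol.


H_max = log2(K) = log2(21) = 4.3923 bits/symbol. Redundancy = 1 - H/H_max = 1 - 1.36/4.3923 = 1 - 0.3096 = 0.6904

0.6904


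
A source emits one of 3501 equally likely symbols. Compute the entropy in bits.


H = log2(n) = log2(3501) = 11.7736

11.7736 bits


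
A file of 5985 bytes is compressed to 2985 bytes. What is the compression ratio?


Ratio = original / compressed = 5985 / 2985 = 2.005

2.005


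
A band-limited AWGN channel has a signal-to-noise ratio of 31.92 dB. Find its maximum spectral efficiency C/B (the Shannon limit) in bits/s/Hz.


SNR_linear = 10^(31.92/10) = 1555.9656; C/B = log2(1 + SNR_linear) = log2(1 + 1555.9656) = 10.6045

10.6045 bits/s/Hz


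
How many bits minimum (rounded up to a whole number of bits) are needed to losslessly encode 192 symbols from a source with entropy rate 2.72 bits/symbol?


Minimum bits >= n * H = 192 * 2.72 = 522.24, rounded up to a whole number of bits = 523

523 bits


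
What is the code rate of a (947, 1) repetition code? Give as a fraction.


Rate = k/n = 1/947

1/947


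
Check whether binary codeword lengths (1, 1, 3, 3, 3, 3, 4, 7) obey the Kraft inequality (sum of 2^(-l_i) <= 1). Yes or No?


Kraft sum = sum(2^(-l_i)) = 1.5703, need <= 1. Result: violated (a binary prefix-free code with these lengths cannot exist)

No


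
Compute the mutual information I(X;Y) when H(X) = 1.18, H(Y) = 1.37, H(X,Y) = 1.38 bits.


I(X;Y) = H(X) + H(Y) - H(X,Y) = 1.18 + 1.37 - 1.38 = 1.17

1.17 bits


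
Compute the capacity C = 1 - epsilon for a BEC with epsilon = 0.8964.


C = 1 - epsilon = 1 - 0.8964 = 0.1036

0.1036 bits


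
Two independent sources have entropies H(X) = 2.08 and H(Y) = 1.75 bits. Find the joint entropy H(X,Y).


For independent variables, H(X,Y) = H(X) + H(Y) = 2.08 + 1.75 = 3.83

3.83 bits


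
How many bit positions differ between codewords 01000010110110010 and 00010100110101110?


Count differing positions: . ^ . ^ . ^ ^ . . . . . ^ ^ ^ . . = 7 differences

7


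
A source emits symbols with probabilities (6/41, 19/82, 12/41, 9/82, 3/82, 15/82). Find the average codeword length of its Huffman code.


Huffman construction (repeatedly merge the two least-probable nodes; each merge adds 1 bit to every symbol beneath it): 3/82 + 9/82 = 6/41; 6/41 + 6/41 = 12/41; 15/82 + 19/82 = 17/41; 12/41 + 12/41 = 24/41; 17/41 + 24/41 = 1. Resulting codeword lengths (in the order the probabilities were given): (3, 2, 2, 4, 4, 2). L_avg = sum(p_i * l_i) = 6/41*3 + 19/82*2 + 12/41*2 + 9/82*4 + 3/82*4 + 15/82*2 = 100/41 = 2.439

2.439 bits


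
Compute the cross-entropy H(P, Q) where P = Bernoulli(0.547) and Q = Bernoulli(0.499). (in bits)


H(P,Q) = -p*log2(q) - (1-p)*log2(1-q). -0.547*log2(0.499) = 0.548580; -0.453*log2(0.501) = 0.451694. H(P,Q) = 0.548580 + 0.451694 = 1.0003

1.0003 bits


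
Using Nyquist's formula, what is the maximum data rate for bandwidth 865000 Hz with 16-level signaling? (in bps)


Rate = 2 * B * log2(M) = 2 * 865000 * 4.0 = 6920000.0

6920000.0 bps


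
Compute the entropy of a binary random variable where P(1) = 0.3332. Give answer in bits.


H = -p*log2(p) - (1-p)*log2(1-p). -0.3332*log2(0.3332) = 0.528302; -0.6668*log2(0.6668) = 0.389861. H = 0.528302 + 0.389861 = 0.9182

0.9182 bits


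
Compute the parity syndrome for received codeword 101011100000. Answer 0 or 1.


Syndrome = XOR of all bits = 1 XOR 0 XOR 1 XOR 0 XOR 1 XOR 1 XOR 1 XOR 0 XOR 0 XOR 0 XOR 0 XOR 0 = 1

1


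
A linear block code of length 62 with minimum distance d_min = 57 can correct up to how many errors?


Correction capability = floor((d-1)/2) = floor((57-1)/2) = 28

28 errors


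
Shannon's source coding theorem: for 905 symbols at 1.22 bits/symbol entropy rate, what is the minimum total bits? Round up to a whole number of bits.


Minimum bits >= n * H = 905 * 1.22 = 1104.1, rounded up to a whole number of bits = 1105

1105 bits


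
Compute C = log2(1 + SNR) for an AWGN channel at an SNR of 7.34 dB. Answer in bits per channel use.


SNR_linear = 10^(7.34/10) = 5.42; C = log2(1 + SNR_linear) = log2(1 + 5.42) = 2.6826

2.6826 bits/channel use


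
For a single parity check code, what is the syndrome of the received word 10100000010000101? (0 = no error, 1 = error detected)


Syndrome = XOR of all bits = 1 XOR 0 XOR 1 XOR 0 XOR 0 XOR 0 XOR 0 XOR 0 XOR 0 XOR 1 XOR 0 XOR 0 XOR 0 XOR 0 XOR 1 XOR 0 XOR 1 = 1

1


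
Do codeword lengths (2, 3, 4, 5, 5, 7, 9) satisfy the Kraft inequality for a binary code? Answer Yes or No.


Kraft sum = sum(2^(-l_i)) = 0.5098, need <= 1. Result: satisfied (a binary prefix-free code with these lengths exists)

Yes


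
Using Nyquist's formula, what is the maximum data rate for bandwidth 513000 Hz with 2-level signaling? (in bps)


Rate = 2 * B * log2(M) = 2 * 513000 * 1.0 = 1026000.0

1026000.0 bps


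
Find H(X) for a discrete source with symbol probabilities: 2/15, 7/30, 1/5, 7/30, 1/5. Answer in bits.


H = -sum(p_i * log2(p_i)). Terms: -(2/15)*log2(2/15) = 0.387585; -(7/30)*log2(7/30) = 0.489892; -(1/5)*log2(1/5) = 0.464386; -(7/30)*log2(7/30) = 0.489892; -(1/5)*log2(1/5) = 0.464386. H = 0.387585 + 0.489892 + 0.464386 + 0.489892 + 0.464386 = 2.2961

2.2961 bits


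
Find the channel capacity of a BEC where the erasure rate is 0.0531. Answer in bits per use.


C = 1 - epsilon = 1 - 0.0531 = 0.9469

0.9469 bits


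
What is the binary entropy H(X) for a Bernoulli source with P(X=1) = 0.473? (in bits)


H = -p*log2(p) - (1-p)*log2(1-p). -0.473*log2(0.473) = 0.510882; -0.527*log2(0.527) = 0.487014. H = 0.510882 + 0.487014 = 0.9979

0.9979 bits


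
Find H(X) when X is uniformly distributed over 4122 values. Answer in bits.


H = log2(n) = log2(4122) = 12.0091

12.0091 bits


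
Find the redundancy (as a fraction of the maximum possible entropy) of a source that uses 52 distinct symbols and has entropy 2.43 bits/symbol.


H_max = log2(K) = log2(52) = 5.7004 bits/symbol. Redundancy = 1 - H/H_max = 1 - 2.43/5.7004 = 1 - 0.4263 = 0.5737

0.5737


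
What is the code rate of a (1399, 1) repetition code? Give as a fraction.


Rate = k/n = 1/1399

1/1399


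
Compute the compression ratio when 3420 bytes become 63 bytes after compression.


Ratio = original / compressed = 3420 / 63 = 54.2857

54.2857


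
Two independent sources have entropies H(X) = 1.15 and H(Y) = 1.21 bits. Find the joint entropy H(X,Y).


For independent variables, H(X,Y) = H(X) + H(Y) = 1.15 + 1.21 = 2.36

2.36 bits


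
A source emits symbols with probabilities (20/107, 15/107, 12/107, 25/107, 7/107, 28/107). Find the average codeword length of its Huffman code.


Huffman construction (repeatedly merge the two least-probable nodes; each merge adds 1 bit to every symbol beneath it): 7/107 + 12/107 = 19/107; 15/107 + 19/107 = 34/107; 20/107 + 25/107 = 45/107; 28/107 + 34/107 = 62/107; 45/107 + 62/107 = 1. Resulting codeword lengths (in the order the probabilities were given): (2, 3, 4, 2, 4, 2). L_avg = sum(p_i * l_i) = 20/107*2 + 15/107*3 + 12/107*4 + 25/107*2 + 7/107*4 + 28/107*2 = 267/107 = 2.4953

2.4953 bits


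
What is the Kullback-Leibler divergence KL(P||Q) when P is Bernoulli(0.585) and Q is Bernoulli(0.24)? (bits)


KL = p*log2(p/q) + (1-p)*log2((1-p)/(1-q)) = 0.585*log2(0.585/0.24) + 0.415*log2(0.415/0.76) = 0.3897

0.3897 bits


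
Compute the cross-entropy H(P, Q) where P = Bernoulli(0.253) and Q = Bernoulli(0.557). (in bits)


H(P,Q) = -p*log2(q) - (1-p)*log2(1-q). -0.253*log2(0.557) = 0.213595; -0.747*log2(0.443) = 0.877442. H(P,Q) = 0.213595 + 0.877442 = 1.091

1.091 bits


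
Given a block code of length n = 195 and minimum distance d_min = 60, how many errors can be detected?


Detection capability = d_min - 1 = 60 - 1 = 59

59 errors


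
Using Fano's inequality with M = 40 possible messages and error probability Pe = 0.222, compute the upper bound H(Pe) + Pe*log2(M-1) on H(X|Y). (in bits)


H(Pe) = -Pe*log2(Pe) - (1-Pe)*log2(1-Pe) = -0.222*log2(0.222) - 0.778*log2(0.778) = 0.482044 + 0.281759 = 0.7638. Pe*log2(M-1) = 0.222*log2(39) = 1.173359. Bound = H(Pe) + Pe*log2(M-1) = 0.482044 + 0.281759 + 1.173359 = 1.9372

1.9372 bits


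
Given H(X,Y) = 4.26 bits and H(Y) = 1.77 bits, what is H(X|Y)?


H(X|Y) = H(X,Y) - H(Y) = 4.26 - 1.77 = 2.49

2.49 bits


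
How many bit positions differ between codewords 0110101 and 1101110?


Count differing positions: ^ . ^ ^ . ^ ^ = 5 differences

5


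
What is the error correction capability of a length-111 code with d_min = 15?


Correction capability = floor((d-1)/2) = floor((15-1)/2) = 7

7 errors


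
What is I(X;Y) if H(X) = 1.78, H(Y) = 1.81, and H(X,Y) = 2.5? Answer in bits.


I(X;Y) = H(X) + H(Y) - H(X,Y) = 1.78 + 1.81 - 2.5 = 1.09

1.09 bits


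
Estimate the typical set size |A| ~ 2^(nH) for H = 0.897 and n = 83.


log2|A_typical| = nH = 83 * 0.897 = 74.451, so |A_typical| ~ 2^74.451 = 2.582e+22

2.582e+22


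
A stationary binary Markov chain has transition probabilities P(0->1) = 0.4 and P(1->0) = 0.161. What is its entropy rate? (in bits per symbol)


Stationary distribution: pi_0 = p10/(p01+p10) = 0.287, pi_1 = 0.713. Entropy rate H' = pi_0*H(p01) + pi_1*H(p10) = 0.287*0.971 + 0.713*0.6367 = 0.7326

0.7326 bits/symbol


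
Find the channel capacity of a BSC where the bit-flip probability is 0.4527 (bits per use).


H(p) = -p*log2(p) - (1-p)*log2(1-p) = -0.4527*log2(0.4527) - 0.5473*log2(0.5473) = 0.517605 + 0.475930 = 0.9935. C = 1 - H(p) = 1 - 0.9935 = 0.0065

0.0065 bits


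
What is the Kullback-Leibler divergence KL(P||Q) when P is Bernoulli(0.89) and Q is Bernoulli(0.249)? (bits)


KL = p*log2(p/q) + (1-p)*log2((1-p)/(1-q)) = 0.89*log2(0.89/0.249) + 0.11*log2(0.11/0.751) = 1.3307

1.3307 bits


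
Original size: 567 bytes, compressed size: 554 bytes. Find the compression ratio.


Ratio = original / compressed = 567 / 554 = 1.0235

1.0235


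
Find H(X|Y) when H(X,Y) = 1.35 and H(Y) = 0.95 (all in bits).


H(X|Y) = H(X,Y) - H(Y) = 1.35 - 0.95 = 0.4

0.4 bits


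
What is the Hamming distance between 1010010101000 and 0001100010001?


Count differing positions: ^ . ^ ^ ^ ^ . ^ ^ ^ . . ^ = 9 differences

9


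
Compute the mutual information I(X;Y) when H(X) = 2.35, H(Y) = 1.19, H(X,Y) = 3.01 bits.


I(X;Y) = H(X) + H(Y) - H(X,Y) = 2.35 + 1.19 - 3.01 = 0.53

0.53 bits


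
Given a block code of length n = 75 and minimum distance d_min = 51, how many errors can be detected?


Detection capability = d_min - 1 = 51 - 1 = 50

50 errors


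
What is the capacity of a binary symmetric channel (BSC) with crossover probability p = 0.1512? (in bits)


H(p) = -p*log2(p) - (1-p)*log2(1-p) = -0.1512*log2(0.1512) - 0.8488*log2(0.8488) = 0.412091 + 0.200744 = 0.6128. C = 1 - H(p) = 1 - 0.6128 = 0.3872

0.3872 bits


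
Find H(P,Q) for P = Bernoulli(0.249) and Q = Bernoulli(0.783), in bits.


H(P,Q) = -p*log2(q) - (1-p)*log2(1-q). -0.249*log2(0.783) = 0.087876; -0.751*log2(0.217) = 1.655379. H(P,Q) = 0.087876 + 1.655379 = 1.7433

1.7433 bits


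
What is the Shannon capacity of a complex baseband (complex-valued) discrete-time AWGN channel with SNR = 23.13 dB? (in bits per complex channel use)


SNR_linear = 10^(23.13/10) = 205.5891; C = log2(1 + SNR_linear) = log2(1 + 205.5891) = 7.6906

7.6906 bits/channel use


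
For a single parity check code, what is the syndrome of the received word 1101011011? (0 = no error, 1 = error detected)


Syndrome = XOR of all bits = 1 XOR 1 XOR 0 XOR 1 XOR 0 XOR 1 XOR 1 XOR 0 XOR 1 XOR 1 = 1

1


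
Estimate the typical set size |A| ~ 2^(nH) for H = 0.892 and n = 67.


log2|A_typical| = nH = 67 * 0.892 = 59.764, so |A_typical| ~ 2^59.764 = 9.789e+17

9.789e+17


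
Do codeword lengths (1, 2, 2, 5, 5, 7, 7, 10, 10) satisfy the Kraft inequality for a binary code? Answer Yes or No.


Kraft sum = sum(2^(-l_i)) = 1.0801, need <= 1. Result: violated (a binary prefix-free code with these lengths cannot exist)

No


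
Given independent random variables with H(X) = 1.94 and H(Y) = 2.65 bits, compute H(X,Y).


For independent variables, H(X,Y) = H(X) + H(Y) = 1.94 + 2.65 = 4.59

4.59 bits


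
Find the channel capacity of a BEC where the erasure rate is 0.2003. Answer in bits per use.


C = 1 - epsilon = 1 - 0.2003 = 0.7997

0.7997 bits


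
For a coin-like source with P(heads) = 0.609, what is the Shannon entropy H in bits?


H = -p*log2(p) - (1-p)*log2(1-p). -0.609*log2(0.609) = 0.435731; -0.391*log2(0.391) = 0.529711. H = 0.435731 + 0.529711 = 0.9654

0.9654 bits


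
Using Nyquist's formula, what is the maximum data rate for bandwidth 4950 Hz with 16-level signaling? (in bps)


Rate = 2 * B * log2(M) = 2 * 4950 * 4.0 = 39600.0

39600.0 bps


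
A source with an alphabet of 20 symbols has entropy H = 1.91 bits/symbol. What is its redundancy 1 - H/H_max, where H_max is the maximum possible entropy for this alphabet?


H_max = log2(K) = log2(20) = 4.3219 bits/symbol. Redundancy = 1 - H/H_max = 1 - 1.91/4.3219 = 1 - 0.4419 = 0.5581

0.5581


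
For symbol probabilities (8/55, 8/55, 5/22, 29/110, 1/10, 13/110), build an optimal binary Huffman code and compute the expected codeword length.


Huffman construction (repeatedly merge the two least-probable nodes; each merge adds 1 bit to every symbol beneath it): 1/10 + 13/110 = 12/55; 8/55 + 8/55 = 16/55; 12/55 + 5/22 = 49/110; 29/110 + 16/55 = 61/110; 49/110 + 61/110 = 1. Resulting codeword lengths (in the order the probabilities were given): (3, 3, 2, 2, 3, 3). L_avg = sum(p_i * l_i) = 8/55*3 + 8/55*3 + 5/22*2 + 29/110*2 + 1/10*3 + 13/110*3 = 138/55 = 2.5091

2.5091 bits


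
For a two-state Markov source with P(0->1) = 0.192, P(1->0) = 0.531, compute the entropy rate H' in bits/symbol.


Stationary distribution: pi_0 = p10/(p01+p10) = 0.7344, pi_1 = 0.2656. Entropy rate H' = pi_0*H(p01) + pi_1*H(p10) = 0.7344*0.7056 + 0.2656*0.9972 = 0.7831

0.7831 bits/symbol


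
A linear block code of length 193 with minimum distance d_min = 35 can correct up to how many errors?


Correction capability = floor((d-1)/2) = floor((35-1)/2) = 17

17 errors


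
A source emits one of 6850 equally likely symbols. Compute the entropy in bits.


H = log2(n) = log2(6850) = 12.7419

12.7419 bits


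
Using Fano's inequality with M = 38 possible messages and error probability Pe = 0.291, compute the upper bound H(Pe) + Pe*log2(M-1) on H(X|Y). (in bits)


H(Pe) = -Pe*log2(Pe) - (1-Pe)*log2(1-Pe) = -0.291*log2(0.291) - 0.709*log2(0.709) = 0.518245 + 0.351765 = 0.87. Pe*log2(M-1) = 0.291*log2(37) = 1.515951. Bound = H(Pe) + Pe*log2(M-1) = 0.518245 + 0.351765 + 1.515951 = 2.386

2.386 bits


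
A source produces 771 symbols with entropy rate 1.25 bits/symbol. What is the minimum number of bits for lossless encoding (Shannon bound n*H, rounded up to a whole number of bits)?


Minimum bits >= n * H = 771 * 1.25 = 963.75, rounded up to a whole number of bits = 964

964 bits


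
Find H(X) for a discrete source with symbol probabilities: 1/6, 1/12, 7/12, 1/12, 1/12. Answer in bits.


H = -sum(p_i * log2(p_i)). Terms: -(1/6)*log2(1/6) = 0.430827; -(1/12)*log2(1/12) = 0.298747; -(7/12)*log2(7/12) = 0.453604; -(1/12)*log2(1/12) = 0.298747; -(1/12)*log2(1/12) = 0.298747. H = 0.430827 + 0.298747 + 0.453604 + 0.298747 + 0.298747 = 1.7807

1.7807 bits


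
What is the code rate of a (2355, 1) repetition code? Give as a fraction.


Rate = k/n = 1/2355

1/2355


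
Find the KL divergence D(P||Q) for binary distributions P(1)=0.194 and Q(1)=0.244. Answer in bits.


KL = p*log2(p/q) + (1-p)*log2((1-p)/(1-q)) = 0.194*log2(0.194/0.244) + 0.806*log2(0.806/0.756) = 0.0103

0.0103 bits


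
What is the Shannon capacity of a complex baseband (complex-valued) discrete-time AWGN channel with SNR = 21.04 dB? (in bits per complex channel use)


SNR_linear = 10^(21.04/10) = 127.0574; C = log2(1 + SNR_linear) = log2(1 + 127.0574) = 7.0006

7.0006 bits/channel use


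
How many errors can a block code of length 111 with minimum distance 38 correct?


Correction capability = floor((d-1)/2) = floor((38-1)/2) = 18

18 errors


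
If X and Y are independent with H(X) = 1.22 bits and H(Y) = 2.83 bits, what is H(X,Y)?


For independent variables, H(X,Y) = H(X) + H(Y) = 1.22 + 2.83 = 4.05

4.05 bits


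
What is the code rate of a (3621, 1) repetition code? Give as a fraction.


Rate = k/n = 1/3621

1/3621


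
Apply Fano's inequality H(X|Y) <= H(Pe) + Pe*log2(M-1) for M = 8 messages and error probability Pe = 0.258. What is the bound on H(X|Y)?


H(Pe) = -Pe*log2(Pe) - (1-Pe)*log2(1-Pe) = -0.258*log2(0.258) - 0.742*log2(0.742) = 0.504276 + 0.319438 = 0.8237. Pe*log2(M-1) = 0.258*log2(7) = 0.724298. Bound = H(Pe) + Pe*log2(M-1) = 0.504276 + 0.319438 + 0.724298 = 1.548

1.548 bits


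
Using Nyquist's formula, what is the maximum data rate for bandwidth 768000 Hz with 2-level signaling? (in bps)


Rate = 2 * B * log2(M) = 2 * 768000 * 1.0 = 1536000.0

1536000.0 bps


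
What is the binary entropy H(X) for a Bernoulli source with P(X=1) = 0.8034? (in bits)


H = -p*log2(p) - (1-p)*log2(1-p). -0.8034*log2(0.8034) = 0.253721; -0.1966*log2(0.1966) = 0.461354. H = 0.253721 + 0.461354 = 0.7151

0.7151 bits


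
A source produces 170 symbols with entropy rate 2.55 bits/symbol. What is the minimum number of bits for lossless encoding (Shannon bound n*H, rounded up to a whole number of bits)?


Minimum bits >= n * H = 170 * 2.55 = 433.5, rounded up to a whole number of bits = 434

434 bits


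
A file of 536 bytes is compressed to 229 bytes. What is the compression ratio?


Ratio = original / compressed = 536 / 229 = 2.3406

2.3406


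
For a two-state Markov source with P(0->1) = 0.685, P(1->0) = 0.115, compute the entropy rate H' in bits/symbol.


Stationary distribution: pi_0 = p10/(p01+p10) = 0.1437, pi_1 = 0.8563. Entropy rate H' = pi_0*H(p01) + pi_1*H(p10) = 0.1437*0.8989 + 0.8563*0.5148 = 0.57

0.57 bits/symbol


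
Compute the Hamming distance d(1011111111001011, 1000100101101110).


Count differing positions: . . ^ ^ . ^ ^ . ^ . ^ . . ^ . ^ = 8 differences

8


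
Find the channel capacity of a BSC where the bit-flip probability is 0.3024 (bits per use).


H(p) = -p*log2(p) - (1-p)*log2(1-p) = -0.3024*log2(0.3024) - 0.6976*log2(0.6976) = 0.521782 + 0.362423 = 0.8842. C = 1 - H(p) = 1 - 0.8842 = 0.1158

0.1158 bits


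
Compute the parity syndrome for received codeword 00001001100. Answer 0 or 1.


Syndrome = XOR of all bits = 0 XOR 0 XOR 0 XOR 0 XOR 1 XOR 0 XOR 0 XOR 1 XOR 1 XOR 0 XOR 0 = 1

1


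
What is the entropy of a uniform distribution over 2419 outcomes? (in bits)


H = log2(n) = log2(2419) = 11.2402

11.2402 bits


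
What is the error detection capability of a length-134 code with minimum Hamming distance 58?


Detection capability = d_min - 1 = 58 - 1 = 57

57 errors


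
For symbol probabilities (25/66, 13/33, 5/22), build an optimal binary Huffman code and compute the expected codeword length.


Huffman construction (repeatedly merge the two least-probable nodes; each merge adds 1 bit to every symbol beneath it): 5/22 + 25/66 = 20/33; 13/33 + 20/33 = 1. Resulting codeword lengths (in the order the probabilities were given): (2, 1, 2). L_avg = sum(p_i * l_i) = 25/66*2 + 13/33*1 + 5/22*2 = 53/33 = 1.6061

1.6061 bits


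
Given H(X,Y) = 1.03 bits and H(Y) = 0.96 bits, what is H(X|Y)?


H(X|Y) = H(X,Y) - H(Y) = 1.03 - 0.96 = 0.07

0.07 bits


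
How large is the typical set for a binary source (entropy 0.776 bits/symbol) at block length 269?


log2|A_typical| = nH = 269 * 0.776 = 208.744, so |A_typical| ~ 2^208.744 = 6.890e+62

6.890e+62


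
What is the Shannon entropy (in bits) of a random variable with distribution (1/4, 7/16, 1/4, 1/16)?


H = -sum(p_i * log2(p_i)). Terms: -(1/4)*log2(1/4) = 0.500000; -(7/16)*log2(7/16) = 0.521782; -(1/4)*log2(1/4) = 0.500000; -(1/16)*log2(1/16) = 0.250000. H = 0.500000 + 0.521782 + 0.500000 + 0.250000 = 1.7718

1.7718 bits
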